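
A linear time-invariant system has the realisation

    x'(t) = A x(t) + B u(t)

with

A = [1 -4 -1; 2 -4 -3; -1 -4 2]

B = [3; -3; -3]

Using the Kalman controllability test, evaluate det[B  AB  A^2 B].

AB = [[18], [27], [3]]
A^2B = [[-93], [-81], [-120]]
Controllability matrix C = [B  AB  A^2B] = [[3, 18, -93], [-3, 27, -81], [-3, 3, -120]]
Expanding along the first row, det(C) = 3·(27·(-120) - (-81)·3) - 18·((-3)·(-120) - (-81)·(-3)) + (-93)·((-3)·3 - 27·(-3)) = 3·(-2997) - 18·117 + (-93)·72 = -17793
Since det(C) ≠ 0, rank(C) = 3 and the system is completely controllable.

-17793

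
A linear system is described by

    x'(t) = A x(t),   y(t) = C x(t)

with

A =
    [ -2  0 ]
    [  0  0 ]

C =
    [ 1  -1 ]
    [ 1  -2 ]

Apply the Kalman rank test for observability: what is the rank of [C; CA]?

2

CA = [[-2, 0], [-2, 0]]
Observability matrix O = [C; CA] = [[1, -1], [1, -2], [-2, 0], [-2, 0]]
Take the 2×2 submatrix of O formed by rows 1, 2: [[1, -1], [1, -2]]. Its determinant is 1·(-2) - (-1)·1 = -2 - (-1) = -1 ≠ 0.
So rank(O) ≥ 2; since O has 2 columns, rank(O) = 2.
rank(O) = 2 = n, so the pair (A, C) is completely observable.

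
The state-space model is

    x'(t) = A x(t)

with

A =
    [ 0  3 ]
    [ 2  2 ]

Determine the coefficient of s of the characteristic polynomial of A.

For a 2×2 matrix, det(sI - A) = s^2 - (tr A)s + det A.
tr A = 2, det A = -6.
So p(s) = s^2 - 2s - 6.
The coefficient of s is -2.

-2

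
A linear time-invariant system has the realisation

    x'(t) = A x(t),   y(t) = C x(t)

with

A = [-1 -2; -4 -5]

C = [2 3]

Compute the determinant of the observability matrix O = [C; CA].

4

CA = [[-14, -19]]
Observability matrix O = [C; CA] = [[2, 3], [-14, -19]]
det(O) = 2·(-19) - 3·(-14) = -38 - (-42) = 4
Since det(O) ≠ 0, rank(O) = 2 and the system is completely observable.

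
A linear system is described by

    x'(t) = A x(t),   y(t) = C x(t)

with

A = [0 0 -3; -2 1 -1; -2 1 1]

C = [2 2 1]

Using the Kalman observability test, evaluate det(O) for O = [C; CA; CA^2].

-24

CA = [[-6, 3, -7]]
CA^2 = [[8, -4, 8]]
Observability matrix O = [C; CA; CA^2] = [[2, 2, 1], [-6, 3, -7], [8, -4, 8]]
Expanding along the first row, det(O) = 2·(3·8 - (-7)·(-4)) - 2·((-6)·8 - (-7)·8) + 1·((-6)·(-4) - 3·8) = 2·(-4) - 2·8 + 1·0 = -24
Since det(O) ≠ 0, rank(O) = 3 and the system is completely observable.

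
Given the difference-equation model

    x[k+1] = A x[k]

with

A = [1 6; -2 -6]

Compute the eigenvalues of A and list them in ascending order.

det(zI - A) = z^2 - (tr A)z + det A, with tr A = 1 + (-6) = -5 and det A = 1·(-6) - 6·(-2) = -6 - (-12) = 6.
So p(z) = det(zI - A) = z^2 + 5z + 6.
Factor z^2 + 5z + 6: two numbers with sum -5 and product 6 are -2 and -3, so z^2 + 5z + 6 = (z + 2)(z + 3).
Hence p(z) = (z + 2) (z + 3), with roots -3, -2.

-3, -2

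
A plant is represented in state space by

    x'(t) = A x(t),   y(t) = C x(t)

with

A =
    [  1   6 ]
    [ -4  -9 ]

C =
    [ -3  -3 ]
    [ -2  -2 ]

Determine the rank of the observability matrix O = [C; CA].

CA = [[9, 9], [6, 6]]
Observability matrix O = [C; CA] = [[-3, -3], [-2, -2], [9, 9], [6, 6]]
Every row of O is a scalar multiple of row 1 = [-3, -3] (multipliers 1, 2/3, -3, -2), so the rows span a one-dimensional space.
O ≠ 0, hence rank(O) = 1.
rank(O) = 1 < n = 2, so the pair (A, C) is not completely observable.

1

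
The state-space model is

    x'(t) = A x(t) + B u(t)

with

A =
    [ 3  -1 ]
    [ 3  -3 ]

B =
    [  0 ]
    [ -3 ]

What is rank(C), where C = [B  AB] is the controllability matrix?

AB = [[3], [9]]
Controllability matrix C = [B  AB] = [[0, 3], [-3, 9]]
det(C) = 0·9 - 3·(-3) = 0 - (-9) = 9 ≠ 0, so rank(C) = 2.
rank(C) = 2 = n, so the pair (A, B) is completely controllable.

2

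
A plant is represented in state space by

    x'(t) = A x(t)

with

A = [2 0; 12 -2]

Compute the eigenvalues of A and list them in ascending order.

-2, 2

det(sI - A) = s^2 - (tr A)s + det A, with tr A = 2 + (-2) = 0 and det A = 2·(-2) - 0·12 = -4 - 0 = -4.
So p(s) = det(sI - A) = s^2 - 4.
Factor s^2 - 4: two numbers with sum 0 and product -4 are 2 and -2, so s^2 - 4 = (s - 2)(s + 2).
Hence p(s) = (s - 2) (s + 2), with roots -2, 2.
At least one eigenvalue has non-negative real part, so the system is not asymptotically stable.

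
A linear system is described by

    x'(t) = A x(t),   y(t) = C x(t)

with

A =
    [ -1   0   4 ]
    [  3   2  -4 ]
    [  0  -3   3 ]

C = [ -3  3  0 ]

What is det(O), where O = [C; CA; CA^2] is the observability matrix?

CA = [[12, 6, -24]]
CA^2 = [[6, 84, -48]]
Observability matrix O = [C; CA; CA^2] = [[-3, 3, 0], [12, 6, -24], [6, 84, -48]]
Expanding along the first row, det(O) = (-3)·(6·(-48) - (-24)·84) - 3·(12·(-48) - (-24)·6) + 0·(12·84 - 6·6) = (-3)·1728 - 3·(-432) + 0·972 = -3888
Since det(O) ≠ 0, rank(O) = 3 and the system is completely observable.

-3888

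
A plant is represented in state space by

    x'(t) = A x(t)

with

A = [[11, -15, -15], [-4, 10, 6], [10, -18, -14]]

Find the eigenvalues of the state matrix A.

det(sI - A) = s^3 - (tr A)s^2 + (M11 + M22 + M33)s - det A, where Mii is the 2×2 principal minor of A obtained by deleting row i and column i.
tr A = 11 + 10 + (-14) = 7; M11 = 10·(-14) - 6·(-18) = -140 - (-108) = -32; M22 = 11·(-14) - (-15)·10 = -154 - (-150) = -4; M33 = 11·10 - (-15)·(-4) = 110 - 60 = 50; sum of minors = 14.
det A = 11·(10·(-14) - 6·(-18)) - (-15)·((-4)·(-14) - 6·10) + (-15)·((-4)·(-18) - 10·10) = 11·(-32) - (-15)·(-4) + (-15)·(-28) = 8.
So p(s) = det(sI - A) = s^3 - 7s^2 + 14s - 8.
Rational-root test: any integer root divides -8. Testing small divisors, s = 1 works: p(1) = 1 + (-7) + 14 + (-8) = 0, so (s - 1) is a factor.
Dividing, p(s) = (s - 1)(s^2 - 6s + 8).
Factor s^2 - 6s + 8: two numbers with sum 6 and product 8 are 4 and 2, so s^2 - 6s + 8 = (s - 4)(s - 2).
Hence p(s) = (s - 4) (s - 2) (s - 1), with roots 1, 2, 4.
At least one eigenvalue has non-negative real part, so the system is not asymptotically stable.

1, 2, 4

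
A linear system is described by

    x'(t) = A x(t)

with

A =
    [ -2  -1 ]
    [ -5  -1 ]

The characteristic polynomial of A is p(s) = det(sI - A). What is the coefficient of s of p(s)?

3

For a 2×2 matrix, det(sI - A) = s^2 - (tr A)s + det A.
tr A = -3, det A = -3.
So p(s) = s^2 + 3s - 3.
The coefficient of s is 3.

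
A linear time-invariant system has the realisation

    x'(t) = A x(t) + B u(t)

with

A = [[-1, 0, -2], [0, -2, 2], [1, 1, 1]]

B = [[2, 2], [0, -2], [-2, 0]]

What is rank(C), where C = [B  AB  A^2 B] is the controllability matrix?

AB = [[2, -2], [-4, 4], [0, 0]]
A^2B = [[-2, 2], [8, -8], [-2, 2]]
Controllability matrix C = [B  AB  A^2B] = [[2, 2, 2, -2, -2, 2], [0, -2, -4, 4, 8, -8], [-2, 0, 0, 0, -2, 2]]
Take the 3×3 submatrix of C formed by columns 1, 2, 3: [[2, 2, 2], [0, -2, -4], [-2, 0, 0]]. Its determinant is 2·((-2)·0 - (-4)·0) - 2·(0·0 - (-4)·(-2)) + 2·(0·0 - (-2)·(-2)) = 2·0 - 2·(-8) + 2·(-4) = 8 ≠ 0.
So rank(C) ≥ 3; since C has 3 rows, rank(C) = 3.
rank(C) = 3 = n, so the pair (A, B) is completely controllable.

3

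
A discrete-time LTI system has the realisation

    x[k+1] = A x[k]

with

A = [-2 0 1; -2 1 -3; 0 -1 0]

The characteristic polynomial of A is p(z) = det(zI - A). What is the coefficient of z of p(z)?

Expand det(zI - A) for the 3×3 matrix.
p(z) = z^3 + z^2 - 5z - 8.
(Check: constant term = det(-A) = (-1)^3 det A = -8; coefficient of z^2 = -tr A = 1.)
The coefficient of z is -5.

-5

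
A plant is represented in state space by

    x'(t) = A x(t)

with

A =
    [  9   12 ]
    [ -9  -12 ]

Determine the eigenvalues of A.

det(sI - A) = s^2 - (tr A)s + det A, with tr A = 9 + (-12) = -3 and det A = 9·(-12) - 12·(-9) = -108 - (-108) = 0.
So p(s) = det(sI - A) = s^2 + 3s.
Factor s^2 + 3s: two numbers with sum -3 and product 0 are 0 and -3, so s^2 + 3s = s(s + 3).
Hence p(s) = s (s + 3), with roots -3, 0.
At least one eigenvalue has non-negative real part, so the system is not asymptotically stable.

-3, 0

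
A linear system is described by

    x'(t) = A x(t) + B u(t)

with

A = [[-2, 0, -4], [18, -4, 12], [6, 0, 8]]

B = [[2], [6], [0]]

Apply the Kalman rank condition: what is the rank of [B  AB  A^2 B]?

2

AB = [[-4], [12], [12]]
A^2B = [[-40], [24], [72]]
Controllability matrix C = [B  AB  A^2B] = [[2, -4, -40], [6, 12, 24], [0, 12, 72]]
The rows r1, r2, r3 of C are linearly dependent: 3·r1 - r2 + 2·r3 = 0 (check each entry), so rank(C) ≤ 2.
The 2×2 minor from rows 1, 2, columns 1, 2 is 2·12 - (-4)·6 = 24 - (-24) = 48 ≠ 0, so rank(C) = 2.
rank(C) = 2 < n = 3, so the pair (A, B) is not completely controllable.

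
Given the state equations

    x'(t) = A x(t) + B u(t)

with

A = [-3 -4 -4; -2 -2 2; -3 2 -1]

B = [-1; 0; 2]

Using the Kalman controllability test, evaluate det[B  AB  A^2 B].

AB = [[-5], [6], [1]]
A^2B = [[-13], [0], [26]]
Controllability matrix C = [B  AB  A^2B] = [[-1, -5, -13], [0, 6, 0], [2, 1, 26]]
Expanding along the first row, det(C) = (-1)·(6·26 - 0·1) - (-5)·(0·26 - 0·2) + (-13)·(0·1 - 6·2) = (-1)·156 - (-5)·0 + (-13)·(-12) = 0
Since det(C) = 0, rank(C) < 3 and the system is not completely controllable.

0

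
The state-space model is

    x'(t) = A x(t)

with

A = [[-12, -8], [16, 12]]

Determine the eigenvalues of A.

det(sI - A) = s^2 - (tr A)s + det A, with tr A = (-12) + 12 = 0 and det A = (-12)·12 - (-8)·16 = -144 - (-128) = -16.
So p(s) = det(sI - A) = s^2 - 16.
Factor s^2 - 16: two numbers with sum 0 and product -16 are 4 and -4, so s^2 - 16 = (s - 4)(s + 4).
Hence p(s) = (s - 4) (s + 4), with roots -4, 4.
At least one eigenvalue has non-negative real part, so the system is not asymptotically stable.

-4, 4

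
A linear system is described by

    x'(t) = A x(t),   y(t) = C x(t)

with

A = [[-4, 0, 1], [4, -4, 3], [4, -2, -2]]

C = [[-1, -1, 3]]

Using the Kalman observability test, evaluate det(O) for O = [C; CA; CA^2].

-444

CA = [[12, -2, -10]]
CA^2 = [[-96, 28, 26]]
Observability matrix O = [C; CA; CA^2] = [[-1, -1, 3], [12, -2, -10], [-96, 28, 26]]
Expanding along the first row, det(O) = (-1)·((-2)·26 - (-10)·28) - (-1)·(12·26 - (-10)·(-96)) + 3·(12·28 - (-2)·(-96)) = (-1)·228 - (-1)·(-648) + 3·144 = -444
Since det(O) ≠ 0, rank(O) = 3 and the system is completely observable.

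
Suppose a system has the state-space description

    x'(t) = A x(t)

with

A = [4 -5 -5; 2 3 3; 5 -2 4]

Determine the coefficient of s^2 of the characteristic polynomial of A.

-11

Expand det(sI - A) for the 3×3 matrix.
p(s) = s^3 - 11s^2 + 81s - 132.
(Check: constant term = det(-A) = (-1)^3 det A = -132; coefficient of s^2 = -tr A = -11.)
The coefficient of s^2 is -11.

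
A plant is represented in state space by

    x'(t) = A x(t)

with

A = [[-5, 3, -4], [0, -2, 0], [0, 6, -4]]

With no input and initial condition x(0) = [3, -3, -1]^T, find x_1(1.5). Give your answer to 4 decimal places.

0.3831

det(sI - A) = s^3 - (tr A)s^2 + (M11 + M22 + M33)s - det A, where Mii is the 2×2 principal minor of A obtained by deleting row i and column i.
tr A = (-5) + (-2) + (-4) = -11; M11 = (-2)·(-4) - 0·6 = 8 - 0 = 8; M22 = (-5)·(-4) - (-4)·0 = 20 - 0 = 20; M33 = (-5)·(-2) - 3·0 = 10 - 0 = 10; sum of minors = 38.
det A = (-5)·((-2)·(-4) - 0·6) - 3·(0·(-4) - 0·0) + (-4)·(0·6 - (-2)·0) = (-5)·8 - 3·0 + (-4)·0 = -40.
So p(s) = det(sI - A) = s^3 + 11s^2 + 38s + 40.
Rational-root test: any integer root divides 40. Testing small divisors, s = -2 works: p(-2) = -8 + 44 + (-76) + 40 = 0, so (s + 2) is a factor.
Dividing, p(s) = (s + 2)(s^2 + 9s + 20).
Factor s^2 + 9s + 20: two numbers with sum -9 and product 20 are -4 and -5, so s^2 + 9s + 20 = (s + 4)(s + 5).
Hence p(s) = (s + 2) (s + 4) (s + 5), with roots -5, -4, -2.
The eigenvalues -5, -4, -2 are distinct and real, so A is diagonalisable and x(t) = e^{At} x(0) = V diag(e^{λ_i t}) V^{-1} x(0), where the columns of V are the eigenvectors.
λ = -5: A - (-5)I = [[0, 3, -4], [0, 3, 0], [0, 6, 1]]. v must be orthogonal to every row; (row 1) × (row 2) = [12, 0, 0], so take v_1 = [1, 0, 0]^T.
λ = -4: A - (-4)I = [[-1, 3, -4], [0, 2, 0], [0, 6, 0]]. v must be orthogonal to every row; (row 1) × (row 2) = [8, 0, -2], so take v_2 = [-4, 0, 1]^T.
λ = -2: A - (-2)I = [[-3, 3, -4], [0, 0, 0], [0, 6, -2]]. v must be orthogonal to every row; (row 1) × (row 3) = [18, -6, -18], so take v_3 = [-3, 1, 3]^T.
V = [v_1 v_2 v_3] = [[1, -4, -3], [0, 0, 1], [0, 1, 3]] has det V = -1, so V^{-1} = adj(V)/det V = [[1, -9, 4], [0, -3, 1], [0, 1, 0]].
Modal coordinates z(0) = V^{-1} x(0): 1·3 + (-9)·(-3) + 4·(-1) = 26; 0·3 + (-3)·(-3) + 1·(-1) = 8; 0·3 + 1·(-3) + 0·(-1) = -3; so z(0) = [26, 8, -3]^T.
x_1(t) = Σ_i (v_i)_1 · z_i(0) · e^{λ_i t} (row 1 of V times the modal terms).
x_1(1.5) = 1·26·e^{-5·1.5} + (-4)·8·e^{-4·1.5} + (-3)·(-3)·e^{-2·1.5} = 26·0.000553 + (-32)·0.002479 + 9·0.049787 = 0.3831.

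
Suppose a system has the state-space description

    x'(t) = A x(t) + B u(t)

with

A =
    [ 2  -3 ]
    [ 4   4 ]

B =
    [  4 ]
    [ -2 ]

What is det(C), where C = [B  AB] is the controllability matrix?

60

AB = [[14], [8]]
Controllability matrix C = [B  AB] = [[4, 14], [-2, 8]]
det(C) = 4·8 - 14·(-2) = 32 - (-28) = 60
Since det(C) ≠ 0, rank(C) = 2 and the system is completely controllable.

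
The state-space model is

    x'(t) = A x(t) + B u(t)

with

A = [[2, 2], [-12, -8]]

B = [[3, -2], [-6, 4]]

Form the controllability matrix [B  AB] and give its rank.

1

AB = [[-6, 4], [12, -8]]
Controllability matrix C = [B  AB] = [[3, -2, -6, 4], [-6, 4, 12, -8]]
Every column of C is a scalar multiple of column 1 = [3, -6] (multipliers 1, -2/3, -2, 4/3), so the columns span a one-dimensional space.
C ≠ 0, hence rank(C) = 1.
rank(C) = 1 < n = 2, so the pair (A, B) is not completely controllable.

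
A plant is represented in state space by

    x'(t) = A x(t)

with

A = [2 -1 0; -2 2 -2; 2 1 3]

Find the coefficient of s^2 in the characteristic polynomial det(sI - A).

Expand det(sI - A) for the 3×3 matrix.
p(s) = s^3 - 7s^2 + 16s - 14.
(Check: constant term = det(-A) = (-1)^3 det A = -14; coefficient of s^2 = -tr A = -7.)
The coefficient of s^2 is -7.

-7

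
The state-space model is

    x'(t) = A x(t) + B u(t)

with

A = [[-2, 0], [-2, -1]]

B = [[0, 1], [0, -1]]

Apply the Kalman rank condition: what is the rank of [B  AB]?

AB = [[0, -2], [0, -1]]
Controllability matrix C = [B  AB] = [[0, 1, 0, -2], [0, -1, 0, -1]]
Take the 2×2 submatrix of C formed by columns 2, 4: [[1, -2], [-1, -1]]. Its determinant is 1·(-1) - (-2)·(-1) = -1 - 2 = -3 ≠ 0.
So rank(C) ≥ 2; since C has 2 rows, rank(C) = 2.
rank(C) = 2 = n, so the pair (A, B) is completely controllable.

2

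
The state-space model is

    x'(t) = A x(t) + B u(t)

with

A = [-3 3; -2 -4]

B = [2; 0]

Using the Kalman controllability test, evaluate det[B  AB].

-8

AB = [[-6], [-4]]
Controllability matrix C = [B  AB] = [[2, -6], [0, -4]]
det(C) = 2·(-4) - (-6)·0 = -8 - 0 = -8
Since det(C) ≠ 0, rank(C) = 2 and the system is completely controllable.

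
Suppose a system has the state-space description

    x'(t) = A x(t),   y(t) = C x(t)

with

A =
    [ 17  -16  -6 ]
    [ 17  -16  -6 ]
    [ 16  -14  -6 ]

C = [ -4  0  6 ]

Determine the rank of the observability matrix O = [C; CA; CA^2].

2

CA = [[28, -20, -12]]
CA^2 = [[-56, 40, 24]]
Observability matrix O = [C; CA; CA^2] = [[-4, 0, 6], [28, -20, -12], [-56, 40, 24]]
The columns c1, c2, c3 of O are linearly dependent: 3·c1 + 3·c2 + 2·c3 = 0 (check each entry), so rank(O) ≤ 2.
The 2×2 minor from rows 1, 2, columns 1, 2 is (-4)·(-20) - 0·28 = 80 - 0 = 80 ≠ 0, so rank(O) = 2.
rank(O) = 2 < n = 3, so the pair (A, C) is not completely observable.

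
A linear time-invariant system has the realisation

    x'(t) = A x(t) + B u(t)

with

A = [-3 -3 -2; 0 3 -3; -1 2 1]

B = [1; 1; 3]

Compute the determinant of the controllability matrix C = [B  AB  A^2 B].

2236

AB = [[-12], [-6], [4]]
A^2B = [[46], [-30], [4]]
Controllability matrix C = [B  AB  A^2B] = [[1, -12, 46], [1, -6, -30], [3, 4, 4]]
Expanding along the first row, det(C) = 1·((-6)·4 - (-30)·4) - (-12)·(1·4 - (-30)·3) + 46·(1·4 - (-6)·3) = 1·96 - (-12)·94 + 46·22 = 2236
Since det(C) ≠ 0, rank(C) = 3 and the system is completely controllable.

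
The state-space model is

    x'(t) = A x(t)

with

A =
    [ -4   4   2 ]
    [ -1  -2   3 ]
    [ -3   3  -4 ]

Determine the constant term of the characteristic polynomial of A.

66

Expand det(sI - A) for the 3×3 matrix.
p(s) = s^3 + 10s^2 + 33s + 66.
(Check: constant term = det(-A) = (-1)^3 det A = 66; coefficient of s^2 = -tr A = 10.)
The constant term is 66.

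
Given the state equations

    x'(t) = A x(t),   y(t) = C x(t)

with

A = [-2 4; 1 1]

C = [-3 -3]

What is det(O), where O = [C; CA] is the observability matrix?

54

CA = [[3, -15]]
Observability matrix O = [C; CA] = [[-3, -3], [3, -15]]
det(O) = (-3)·(-15) - (-3)·3 = 45 - (-9) = 54
Since det(O) ≠ 0, rank(O) = 2 and the system is completely observable.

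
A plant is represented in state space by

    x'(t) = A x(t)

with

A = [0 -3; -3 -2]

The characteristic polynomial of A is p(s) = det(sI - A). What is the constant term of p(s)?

For a 2×2 matrix, det(sI - A) = s^2 - (tr A)s + det A.
tr A = -2, det A = -9.
So p(s) = s^2 + 2s - 9.
The constant term is -9.

-9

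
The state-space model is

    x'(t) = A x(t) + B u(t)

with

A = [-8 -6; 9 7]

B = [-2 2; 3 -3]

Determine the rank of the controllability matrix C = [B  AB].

1

AB = [[-2, 2], [3, -3]]
Controllability matrix C = [B  AB] = [[-2, 2, -2, 2], [3, -3, 3, -3]]
Every column of C is a scalar multiple of column 1 = [-2, 3] (multipliers 1, -1, 1, -1), so the columns span a one-dimensional space.
C ≠ 0, hence rank(C) = 1.
rank(C) = 1 < n = 2, so the pair (A, B) is not completely controllable.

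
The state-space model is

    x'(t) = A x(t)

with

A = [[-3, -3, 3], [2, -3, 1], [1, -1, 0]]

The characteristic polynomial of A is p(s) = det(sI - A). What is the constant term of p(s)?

3

Expand det(sI - A) for the 3×3 matrix.
p(s) = s^3 + 6s^2 + 13s + 3.
(Check: constant term = det(-A) = (-1)^3 det A = 3; coefficient of s^2 = -tr A = 6.)
The constant term is 3.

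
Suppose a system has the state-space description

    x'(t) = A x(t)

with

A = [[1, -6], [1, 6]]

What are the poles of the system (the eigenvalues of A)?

det(sI - A) = s^2 - (tr A)s + det A, with tr A = 1 + 6 = 7 and det A = 1·6 - (-6)·1 = 6 - (-6) = 12.
So p(s) = det(sI - A) = s^2 - 7s + 12.
Factor s^2 - 7s + 12: two numbers with sum 7 and product 12 are 4 and 3, so s^2 - 7s + 12 = (s - 4)(s - 3).
Hence p(s) = (s - 4) (s - 3), with roots 3, 4.
At least one eigenvalue has non-negative real part, so the system is not asymptotically stable.

3, 4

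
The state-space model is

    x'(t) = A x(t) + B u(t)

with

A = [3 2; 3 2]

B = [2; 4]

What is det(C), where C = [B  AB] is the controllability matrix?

-28

AB = [[14], [14]]
Controllability matrix C = [B  AB] = [[2, 14], [4, 14]]
det(C) = 2·14 - 14·4 = 28 - 56 = -28
Since det(C) ≠ 0, rank(C) = 2 and the system is completely controllable.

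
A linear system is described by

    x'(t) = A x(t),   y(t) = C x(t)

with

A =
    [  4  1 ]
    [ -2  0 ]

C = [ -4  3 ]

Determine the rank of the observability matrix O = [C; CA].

CA = [[-22, -4]]
Observability matrix O = [C; CA] = [[-4, 3], [-22, -4]]
det(O) = (-4)·(-4) - 3·(-22) = 16 - (-66) = 82 ≠ 0, so rank(O) = 2.
rank(O) = 2 = n, so the pair (A, C) is completely observable.

2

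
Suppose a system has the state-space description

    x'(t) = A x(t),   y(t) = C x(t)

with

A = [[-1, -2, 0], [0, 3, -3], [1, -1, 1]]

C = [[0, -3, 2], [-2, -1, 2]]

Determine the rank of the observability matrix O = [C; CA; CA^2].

CA = [[2, -11, 11], [4, -1, 5]]
CA^2 = [[9, -48, 44], [1, -16, 8]]
Observability matrix O = [C; CA; CA^2] = [[0, -3, 2], [-2, -1, 2], [2, -11, 11], [4, -1, 5], [9, -48, 44], [1, -16, 8]]
Take the 3×3 submatrix of O formed by rows 1, 2, 3: [[0, -3, 2], [-2, -1, 2], [2, -11, 11]]. Its determinant is 0·((-1)·11 - 2·(-11)) - (-3)·((-2)·11 - 2·2) + 2·((-2)·(-11) - (-1)·2) = 0·11 - (-3)·(-26) + 2·24 = -30 ≠ 0.
So rank(O) ≥ 3; since O has 3 columns, rank(O) = 3.
rank(O) = 3 = n, so the pair (A, C) is completely observable.

3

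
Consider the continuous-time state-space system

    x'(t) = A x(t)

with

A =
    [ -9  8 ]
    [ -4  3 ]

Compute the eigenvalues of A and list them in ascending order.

-5, -1

det(sI - A) = s^2 - (tr A)s + det A, with tr A = (-9) + 3 = -6 and det A = (-9)·3 - 8·(-4) = -27 - (-32) = 5.
So p(s) = det(sI - A) = s^2 + 6s + 5.
Factor s^2 + 6s + 5: two numbers with sum -6 and product 5 are -1 and -5, so s^2 + 6s + 5 = (s + 1)(s + 5).
Hence p(s) = (s + 1) (s + 5), with roots -5, -1.
All eigenvalues have negative real part, so the system is asymptotically stable.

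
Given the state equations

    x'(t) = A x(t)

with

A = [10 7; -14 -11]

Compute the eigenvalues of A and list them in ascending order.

-4, 3

det(sI - A) = s^2 - (tr A)s + det A, with tr A = 10 + (-11) = -1 and det A = 10·(-11) - 7·(-14) = -110 - (-98) = -12.
So p(s) = det(sI - A) = s^2 + s - 12.
Factor s^2 + s - 12: two numbers with sum -1 and product -12 are 3 and -4, so s^2 + s - 12 = (s - 3)(s + 4).
Hence p(s) = (s - 3) (s + 4), with roots -4, 3.
At least one eigenvalue has non-negative real part, so the system is not asymptotically stable.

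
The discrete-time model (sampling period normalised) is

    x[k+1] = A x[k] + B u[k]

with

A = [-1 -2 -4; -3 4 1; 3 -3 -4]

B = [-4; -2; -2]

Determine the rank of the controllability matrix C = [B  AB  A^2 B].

AB = [[16], [2], [2]]
A^2B = [[-28], [-38], [34]]
Controllability matrix C = [B  AB  A^2B] = [[-4, 16, -28], [-2, 2, -38], [-2, 2, 34]]
det(C) = (-4)·(2·34 - (-38)·2) - 16·((-2)·34 - (-38)·(-2)) + (-28)·((-2)·2 - 2·(-2)) = (-4)·144 - 16·(-144) + (-28)·0 = 1728 ≠ 0, so rank(C) = 3.
rank(C) = 3 = n, so the pair (A, B) is completely controllable.

3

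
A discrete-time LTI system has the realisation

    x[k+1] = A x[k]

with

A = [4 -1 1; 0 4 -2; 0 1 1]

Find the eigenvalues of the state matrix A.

2, 3, 4

det(zI - A) = z^3 - (tr A)z^2 + (M11 + M22 + M33)z - det A, where Mii is the 2×2 principal minor of A obtained by deleting row i and column i.
tr A = 4 + 4 + 1 = 9; M11 = 4·1 - (-2)·1 = 4 - (-2) = 6; M22 = 4·1 - 1·0 = 4 - 0 = 4; M33 = 4·4 - (-1)·0 = 16 - 0 = 16; sum of minors = 26.
det A = 4·(4·1 - (-2)·1) - (-1)·(0·1 - (-2)·0) + 1·(0·1 - 4·0) = 4·6 - (-1)·0 + 1·0 = 24.
So p(z) = det(zI - A) = z^3 - 9z^2 + 26z - 24.
Rational-root test: any integer root divides -24. Testing small divisors, z = 2 works: p(2) = 8 + (-36) + 52 + (-24) = 0, so (z - 2) is a factor.
Dividing, p(z) = (z - 2)(z^2 - 7z + 12).
Factor z^2 - 7z + 12: two numbers with sum 7 and product 12 are 4 and 3, so z^2 - 7z + 12 = (z - 4)(z - 3).
Hence p(z) = (z - 4) (z - 3) (z - 2), with roots 2, 3, 4.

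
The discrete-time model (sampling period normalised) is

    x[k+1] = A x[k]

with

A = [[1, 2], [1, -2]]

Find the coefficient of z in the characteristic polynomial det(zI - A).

1

For a 2×2 matrix, det(zI - A) = z^2 - (tr A)z + det A.
tr A = -1, det A = -4.
So p(z) = z^2 + z - 4.
The coefficient of z is 1.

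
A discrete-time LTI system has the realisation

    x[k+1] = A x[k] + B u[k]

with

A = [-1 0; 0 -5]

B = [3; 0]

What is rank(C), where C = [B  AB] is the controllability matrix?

1

AB = [[-3], [0]]
Controllability matrix C = [B  AB] = [[3, -3], [0, 0]]
Every column of C is a scalar multiple of column 1 = [3, 0] (multipliers 1, -1), so the columns span a one-dimensional space.
C ≠ 0, hence rank(C) = 1.
rank(C) = 1 < n = 2, so the pair (A, B) is not completely controllable.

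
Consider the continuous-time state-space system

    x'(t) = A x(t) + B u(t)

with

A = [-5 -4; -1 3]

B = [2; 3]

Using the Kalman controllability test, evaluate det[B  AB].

AB = [[-22], [7]]
Controllability matrix C = [B  AB] = [[2, -22], [3, 7]]
det(C) = 2·7 - (-22)·3 = 14 - (-66) = 80
Since det(C) ≠ 0, rank(C) = 2 and the system is completely controllable.

80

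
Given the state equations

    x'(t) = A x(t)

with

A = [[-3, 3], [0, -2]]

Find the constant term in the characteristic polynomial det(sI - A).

For a 2×2 matrix, det(sI - A) = s^2 - (tr A)s + det A.
tr A = -5, det A = 6.
So p(s) = s^2 + 5s + 6.
The constant term is 6.

6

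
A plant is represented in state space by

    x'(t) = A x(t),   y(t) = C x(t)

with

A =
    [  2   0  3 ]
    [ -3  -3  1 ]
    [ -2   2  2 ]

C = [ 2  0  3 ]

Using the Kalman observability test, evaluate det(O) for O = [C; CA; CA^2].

CA = [[-2, 6, 12]]
CA^2 = [[-46, 6, 24]]
Observability matrix O = [C; CA; CA^2] = [[2, 0, 3], [-2, 6, 12], [-46, 6, 24]]
Expanding along the first row, det(O) = 2·(6·24 - 12·6) - 0·((-2)·24 - 12·(-46)) + 3·((-2)·6 - 6·(-46)) = 2·72 - 0·504 + 3·264 = 936
Since det(O) ≠ 0, rank(O) = 3 and the system is completely observable.

936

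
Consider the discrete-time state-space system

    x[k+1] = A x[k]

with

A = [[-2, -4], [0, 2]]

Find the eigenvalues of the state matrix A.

-2, 2

det(zI - A) = z^2 - (tr A)z + det A, with tr A = (-2) + 2 = 0 and det A = (-2)·2 - (-4)·0 = -4 - 0 = -4.
So p(z) = det(zI - A) = z^2 - 4.
Factor z^2 - 4: two numbers with sum 0 and product -4 are 2 and -2, so z^2 - 4 = (z - 2)(z + 2).
Hence p(z) = (z - 2) (z + 2), with roots -2, 2.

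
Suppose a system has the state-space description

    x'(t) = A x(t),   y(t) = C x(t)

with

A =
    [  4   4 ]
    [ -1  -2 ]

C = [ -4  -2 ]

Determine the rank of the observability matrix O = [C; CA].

2

CA = [[-14, -12]]
Observability matrix O = [C; CA] = [[-4, -2], [-14, -12]]
det(O) = (-4)·(-12) - (-2)·(-14) = 48 - 28 = 20 ≠ 0, so rank(O) = 2.
rank(O) = 2 = n, so the pair (A, C) is completely observable.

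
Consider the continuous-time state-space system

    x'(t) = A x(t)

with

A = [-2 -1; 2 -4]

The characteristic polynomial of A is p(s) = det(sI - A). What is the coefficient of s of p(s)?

For a 2×2 matrix, det(sI - A) = s^2 - (tr A)s + det A.
tr A = -6, det A = 10.
So p(s) = s^2 + 6s + 10.
The coefficient of s is 6.

6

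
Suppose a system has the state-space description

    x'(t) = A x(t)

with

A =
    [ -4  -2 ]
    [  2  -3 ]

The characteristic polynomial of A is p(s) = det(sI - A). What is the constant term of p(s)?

16

For a 2×2 matrix, det(sI - A) = s^2 - (tr A)s + det A.
tr A = -7, det A = 16.
So p(s) = s^2 + 7s + 16.
The constant term is 16.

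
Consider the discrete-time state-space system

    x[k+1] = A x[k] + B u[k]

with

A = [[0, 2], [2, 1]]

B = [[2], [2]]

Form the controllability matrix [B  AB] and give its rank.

2

AB = [[4], [6]]
Controllability matrix C = [B  AB] = [[2, 4], [2, 6]]
det(C) = 2·6 - 4·2 = 12 - 8 = 4 ≠ 0, so rank(C) = 2.
rank(C) = 2 = n, so the pair (A, B) is completely controllable.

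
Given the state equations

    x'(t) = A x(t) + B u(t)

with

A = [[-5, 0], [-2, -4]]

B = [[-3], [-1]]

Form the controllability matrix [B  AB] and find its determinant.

-15

AB = [[15], [10]]
Controllability matrix C = [B  AB] = [[-3, 15], [-1, 10]]
det(C) = (-3)·10 - 15·(-1) = -30 - (-15) = -15
Since det(C) ≠ 0, rank(C) = 2 and the system is completely controllable.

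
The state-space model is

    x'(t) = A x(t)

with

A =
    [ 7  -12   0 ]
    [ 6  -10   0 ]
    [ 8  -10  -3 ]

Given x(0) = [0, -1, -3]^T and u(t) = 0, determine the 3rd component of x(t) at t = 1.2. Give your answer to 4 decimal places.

1.7286

det(sI - A) = s^3 - (tr A)s^2 + (M11 + M22 + M33)s - det A, where Mii is the 2×2 principal minor of A obtained by deleting row i and column i.
tr A = 7 + (-10) + (-3) = -6; M11 = (-10)·(-3) - 0·(-10) = 30 - 0 = 30; M22 = 7·(-3) - 0·8 = -21 - 0 = -21; M33 = 7·(-10) - (-12)·6 = -70 - (-72) = 2; sum of minors = 11.
det A = 7·((-10)·(-3) - 0·(-10)) - (-12)·(6·(-3) - 0·8) + 0·(6·(-10) - (-10)·8) = 7·30 - (-12)·(-18) + 0·20 = -6.
So p(s) = det(sI - A) = s^3 + 6s^2 + 11s + 6.
Rational-root test: any integer root divides 6. Testing small divisors, s = -1 works: p(-1) = -1 + 6 + (-11) + 6 = 0, so (s + 1) is a factor.
Dividing, p(s) = (s + 1)(s^2 + 5s + 6).
Factor s^2 + 5s + 6: two numbers with sum -5 and product 6 are -2 and -3, so s^2 + 5s + 6 = (s + 2)(s + 3).
Hence p(s) = (s + 1) (s + 2) (s + 3), with roots -3, -2, -1.
The eigenvalues -3, -2, -1 are distinct and real, so A is diagonalisable and x(t) = e^{At} x(0) = V diag(e^{λ_i t}) V^{-1} x(0), where the columns of V are the eigenvectors.
λ = -3: A - (-3)I = [[10, -12, 0], [6, -7, 0], [8, -10, 0]]. v must be orthogonal to every row; (row 1) × (row 2) = [0, 0, 2], so take v_1 = [0, 0, -1]^T.
λ = -2: A - (-2)I = [[9, -12, 0], [6, -8, 0], [8, -10, -1]]. v must be orthogonal to every row; (row 1) × (row 3) = [12, 9, 6], so take v_2 = [-4, -3, -2]^T.
λ = -1: A - (-1)I = [[8, -12, 0], [6, -9, 0], [8, -10, -2]]. v must be orthogonal to every row; (row 1) × (row 3) = [24, 16, 16], so take v_3 = [-3, -2, -2]^T.
V = [v_1 v_2 v_3] = [[0, -4, -3], [0, -3, -2], [-1, -2, -2]] has det V = 1, so V^{-1} = adj(V)/det V = [[2, -2, -1], [2, -3, 0], [-3, 4, 0]].
Modal coordinates z(0) = V^{-1} x(0): 2·0 + (-2)·(-1) + (-1)·(-3) = 5; 2·0 + (-3)·(-1) + 0·(-3) = 3; (-3)·0 + 4·(-1) + 0·(-3) = -4; so z(0) = [5, 3, -4]^T.
x_3(t) = Σ_i (v_i)_3 · z_i(0) · e^{λ_i t} (row 3 of V times the modal terms).
x_3(1.2) = (-1)·5·e^{-3·1.2} + (-2)·3·e^{-2·1.2} + (-2)·(-4)·e^{-1·1.2} = (-5)·0.027324 + (-6)·0.090718 + 8·0.301194 = 1.7286.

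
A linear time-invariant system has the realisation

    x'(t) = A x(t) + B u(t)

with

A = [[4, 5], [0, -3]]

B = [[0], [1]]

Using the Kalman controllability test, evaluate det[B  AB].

AB = [[5], [-3]]
Controllability matrix C = [B  AB] = [[0, 5], [1, -3]]
det(C) = 0·(-3) - 5·1 = 0 - 5 = -5
Since det(C) ≠ 0, rank(C) = 2 and the system is completely controllable.

-5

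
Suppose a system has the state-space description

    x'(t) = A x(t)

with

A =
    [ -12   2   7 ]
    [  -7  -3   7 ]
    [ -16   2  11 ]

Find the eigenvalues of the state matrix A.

-5, -3, 4

det(sI - A) = s^3 - (tr A)s^2 + (M11 + M22 + M33)s - det A, where Mii is the 2×2 principal minor of A obtained by deleting row i and column i.
tr A = (-12) + (-3) + 11 = -4; M11 = (-3)·11 - 7·2 = -33 - 14 = -47; M22 = (-12)·11 - 7·(-16) = -132 - (-112) = -20; M33 = (-12)·(-3) - 2·(-7) = 36 - (-14) = 50; sum of minors = -17.
det A = (-12)·((-3)·11 - 7·2) - 2·((-7)·11 - 7·(-16)) + 7·((-7)·2 - (-3)·(-16)) = (-12)·(-47) - 2·35 + 7·(-62) = 60.
So p(s) = det(sI - A) = s^3 + 4s^2 - 17s - 60.
Rational-root test: any integer root divides -60. Testing small divisors, s = -3 works: p(-3) = -27 + 36 + 51 + (-60) = 0, so (s + 3) is a factor.
Dividing, p(s) = (s + 3)(s^2 + s - 20).
Factor s^2 + s - 20: two numbers with sum -1 and product -20 are 4 and -5, so s^2 + s - 20 = (s - 4)(s + 5).
Hence p(s) = (s - 4) (s + 3) (s + 5), with roots -5, -3, 4.
At least one eigenvalue has non-negative real part, so the system is not asymptotically stable.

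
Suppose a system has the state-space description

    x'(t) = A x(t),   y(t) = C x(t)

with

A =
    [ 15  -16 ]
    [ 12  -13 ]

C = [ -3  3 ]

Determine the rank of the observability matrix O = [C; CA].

CA = [[-9, 9]]
Observability matrix O = [C; CA] = [[-3, 3], [-9, 9]]
Every row of O is a scalar multiple of row 1 = [-3, 3] (multipliers 1, 3), so the rows span a one-dimensional space.
O ≠ 0, hence rank(O) = 1.
rank(O) = 1 < n = 2, so the pair (A, C) is not completely observable.

1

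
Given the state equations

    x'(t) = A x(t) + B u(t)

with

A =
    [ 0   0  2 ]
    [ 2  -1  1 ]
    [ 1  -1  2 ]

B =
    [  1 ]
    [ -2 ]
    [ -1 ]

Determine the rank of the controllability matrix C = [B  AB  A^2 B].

3

AB = [[-2], [3], [1]]
A^2B = [[2], [-6], [-3]]
Controllability matrix C = [B  AB  A^2B] = [[1, -2, 2], [-2, 3, -6], [-1, 1, -3]]
det(C) = 1·(3·(-3) - (-6)·1) - (-2)·((-2)·(-3) - (-6)·(-1)) + 2·((-2)·1 - 3·(-1)) = 1·(-3) - (-2)·0 + 2·1 = -1 ≠ 0, so rank(C) = 3.
rank(C) = 3 = n, so the pair (A, B) is completely controllable.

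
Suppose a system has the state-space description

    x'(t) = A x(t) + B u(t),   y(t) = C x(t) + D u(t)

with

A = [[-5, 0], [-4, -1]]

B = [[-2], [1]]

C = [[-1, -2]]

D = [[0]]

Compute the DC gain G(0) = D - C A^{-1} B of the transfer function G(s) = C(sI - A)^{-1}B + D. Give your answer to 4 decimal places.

G(0) = C(-A)^{-1}B + D = -C A^{-1} B + D.
det A = 5, so A^{-1} = (1/5)·adj(A) = [[-1/5, 0], [4/5, -1]]
A^{-1} B = [2/5, -13/5]^T
C A^{-1} B = 24/5
G(0) = D - C A^{-1} B = 0 - (24/5) = -24/5 ≈ -4.8000

-4.8000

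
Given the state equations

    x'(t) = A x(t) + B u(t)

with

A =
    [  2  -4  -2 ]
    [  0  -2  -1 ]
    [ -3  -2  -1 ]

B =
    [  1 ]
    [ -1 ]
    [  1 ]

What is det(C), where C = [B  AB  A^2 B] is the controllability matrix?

-52

AB = [[4], [1], [-2]]
A^2B = [[8], [0], [-12]]
Controllability matrix C = [B  AB  A^2B] = [[1, 4, 8], [-1, 1, 0], [1, -2, -12]]
Expanding along the first row, det(C) = 1·(1·(-12) - 0·(-2)) - 4·((-1)·(-12) - 0·1) + 8·((-1)·(-2) - 1·1) = 1·(-12) - 4·12 + 8·1 = -52
Since det(C) ≠ 0, rank(C) = 3 and the system is completely controllable.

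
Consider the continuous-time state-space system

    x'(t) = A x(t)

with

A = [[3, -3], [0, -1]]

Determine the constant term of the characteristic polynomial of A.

-3

For a 2×2 matrix, det(sI - A) = s^2 - (tr A)s + det A.
tr A = 2, det A = -3.
So p(s) = s^2 - 2s - 3.
The constant term is -3.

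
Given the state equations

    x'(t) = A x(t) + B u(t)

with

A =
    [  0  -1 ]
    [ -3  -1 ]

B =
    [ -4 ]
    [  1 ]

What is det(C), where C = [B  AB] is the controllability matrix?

AB = [[-1], [11]]
Controllability matrix C = [B  AB] = [[-4, -1], [1, 11]]
det(C) = (-4)·11 - (-1)·1 = -44 - (-1) = -43
Since det(C) ≠ 0, rank(C) = 2 and the system is completely controllable.

-43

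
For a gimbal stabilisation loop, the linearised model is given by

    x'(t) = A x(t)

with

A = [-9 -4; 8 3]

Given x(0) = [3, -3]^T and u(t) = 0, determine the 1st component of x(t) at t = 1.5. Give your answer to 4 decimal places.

0.0017

det(sI - A) = s^2 - (tr A)s + det A, with tr A = (-9) + 3 = -6 and det A = (-9)·3 - (-4)·8 = -27 - (-32) = 5.
So p(s) = det(sI - A) = s^2 + 6s + 5.
Factor s^2 + 6s + 5: two numbers with sum -6 and product 5 are -1 and -5, so s^2 + 6s + 5 = (s + 1)(s + 5).
Hence p(s) = (s + 1) (s + 5), with roots -5, -1.
The eigenvalues -5, -1 are distinct and real, so A is diagonalisable and x(t) = e^{At} x(0) = V diag(e^{λ_i t}) V^{-1} x(0), where the columns of V are the eigenvectors.
λ = -5: A - (-5)I = [[-4, -4], [8, 8]]. Row 1 gives (-4)·v1 + (-4)·v2 = 0, so take v_1 = [1, -1]^T.
λ = -1: A - (-1)I = [[-8, -4], [8, 4]]. Row 1 gives (-8)·v1 + (-4)·v2 = 0, so take v_2 = [1, -2]^T.
V = [v_1 v_2] = [[1, 1], [-1, -2]] has det V = -1, so V^{-1} = adj(V)/det V = [[2, 1], [-1, -1]].
Modal coordinates z(0) = V^{-1} x(0): 2·3 + 1·(-3) = 3; (-1)·3 + (-1)·(-3) = 0; so z(0) = [3, 0]^T.
x_1(t) = Σ_i (v_i)_1 · z_i(0) · e^{λ_i t} (row 1 of V times the modal terms).
x_1(1.5) = 1·3·e^{-5·1.5} + 1·0·e^{-1·1.5} = 3·0.000553 + 0·0.223130 = 0.0017.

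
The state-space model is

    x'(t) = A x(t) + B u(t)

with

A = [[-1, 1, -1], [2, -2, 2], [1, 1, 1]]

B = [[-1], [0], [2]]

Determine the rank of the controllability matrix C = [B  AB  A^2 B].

AB = [[-1], [2], [1]]
A^2B = [[2], [-4], [2]]
Controllability matrix C = [B  AB  A^2B] = [[-1, -1, 2], [0, 2, -4], [2, 1, 2]]
det(C) = (-1)·(2·2 - (-4)·1) - (-1)·(0·2 - (-4)·2) + 2·(0·1 - 2·2) = (-1)·8 - (-1)·8 + 2·(-4) = -8 ≠ 0, so rank(C) = 3.
rank(C) = 3 = n, so the pair (A, B) is completely controllable.

3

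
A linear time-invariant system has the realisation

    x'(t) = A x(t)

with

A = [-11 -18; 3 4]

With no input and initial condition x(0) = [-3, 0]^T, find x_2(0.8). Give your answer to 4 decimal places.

det(sI - A) = s^2 - (tr A)s + det A, with tr A = (-11) + 4 = -7 and det A = (-11)·4 - (-18)·3 = -44 - (-54) = 10.
So p(s) = det(sI - A) = s^2 + 7s + 10.
Factor s^2 + 7s + 10: two numbers with sum -7 and product 10 are -2 and -5, so s^2 + 7s + 10 = (s + 2)(s + 5).
Hence p(s) = (s + 2) (s + 5), with roots -5, -2.
The eigenvalues -5, -2 are distinct and real, so A is diagonalisable and x(t) = e^{At} x(0) = V diag(e^{λ_i t}) V^{-1} x(0), where the columns of V are the eigenvectors.
λ = -5: A - (-5)I = [[-6, -18], [3, 9]]. Row 1 gives (-6)·v1 + (-18)·v2 = 0, so take v_1 = [3, -1]^T.
λ = -2: A - (-2)I = [[-9, -18], [3, 6]]. Row 1 gives (-9)·v1 + (-18)·v2 = 0, so take v_2 = [-2, 1]^T.
V = [v_1 v_2] = [[3, -2], [-1, 1]] has det V = 1, so V^{-1} = adj(V)/det V = [[1, 2], [1, 3]].
Modal coordinates z(0) = V^{-1} x(0): 1·(-3) + 2·0 = -3; 1·(-3) + 3·0 = -3; so z(0) = [-3, -3]^T.
x_2(t) = Σ_i (v_i)_2 · z_i(0) · e^{λ_i t} (row 2 of V times the modal terms).
x_2(0.8) = (-1)·(-3)·e^{-5·0.8} + 1·(-3)·e^{-2·0.8} = 3·0.018316 + (-3)·0.201897 = -0.5507.

-0.5507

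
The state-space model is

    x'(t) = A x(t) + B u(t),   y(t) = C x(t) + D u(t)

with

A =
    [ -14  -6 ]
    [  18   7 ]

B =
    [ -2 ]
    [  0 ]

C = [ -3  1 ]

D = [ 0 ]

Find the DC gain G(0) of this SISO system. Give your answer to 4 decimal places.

-7.8000

G(0) = C(-A)^{-1}B + D = -C A^{-1} B + D.
det A = 10, so A^{-1} = (1/10)·adj(A) = [[7/10, 3/5], [-9/5, -7/5]]
A^{-1} B = [-7/5, 18/5]^T
C A^{-1} B = 39/5
G(0) = D - C A^{-1} B = 0 - (39/5) = -39/5 ≈ -7.8000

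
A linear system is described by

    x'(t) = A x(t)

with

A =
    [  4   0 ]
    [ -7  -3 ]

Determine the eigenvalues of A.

det(sI - A) = s^2 - (tr A)s + det A, with tr A = 4 + (-3) = 1 and det A = 4·(-3) - 0·(-7) = -12 - 0 = -12.
So p(s) = det(sI - A) = s^2 - s - 12.
Factor s^2 - s - 12: two numbers with sum 1 and product -12 are 4 and -3, so s^2 - s - 12 = (s - 4)(s + 3).
Hence p(s) = (s - 4) (s + 3), with roots -3, 4.
At least one eigenvalue has non-negative real part, so the system is not asymptotically stable.

-3, 4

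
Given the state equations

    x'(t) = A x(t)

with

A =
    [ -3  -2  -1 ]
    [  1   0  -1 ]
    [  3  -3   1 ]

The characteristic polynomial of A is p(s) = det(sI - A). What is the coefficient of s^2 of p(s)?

Expand det(sI - A) for the 3×3 matrix.
p(s) = s^3 + 2s^2 - s - 20.
(Check: constant term = det(-A) = (-1)^3 det A = -20; coefficient of s^2 = -tr A = 2.)
The coefficient of s^2 is 2.

2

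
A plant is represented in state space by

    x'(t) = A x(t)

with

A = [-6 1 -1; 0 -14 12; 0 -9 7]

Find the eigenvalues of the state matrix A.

det(sI - A) = s^3 - (tr A)s^2 + (M11 + M22 + M33)s - det A, where Mii is the 2×2 principal minor of A obtained by deleting row i and column i.
tr A = (-6) + (-14) + 7 = -13; M11 = (-14)·7 - 12·(-9) = -98 - (-108) = 10; M22 = (-6)·7 - (-1)·0 = -42 - 0 = -42; M33 = (-6)·(-14) - 1·0 = 84 - 0 = 84; sum of minors = 52.
det A = (-6)·((-14)·7 - 12·(-9)) - 1·(0·7 - 12·0) + (-1)·(0·(-9) - (-14)·0) = (-6)·10 - 1·0 + (-1)·0 = -60.
So p(s) = det(sI - A) = s^3 + 13s^2 + 52s + 60.
Rational-root test: any integer root divides 60. Testing small divisors, s = -2 works: p(-2) = -8 + 52 + (-104) + 60 = 0, so (s + 2) is a factor.
Dividing, p(s) = (s + 2)(s^2 + 11s + 30).
Factor s^2 + 11s + 30: two numbers with sum -11 and product 30 are -5 and -6, so s^2 + 11s + 30 = (s + 5)(s + 6).
Hence p(s) = (s + 2) (s + 5) (s + 6), with roots -6, -5, -2.
All eigenvalues have negative real part, so the system is asymptotically stable.

-6, -5, -2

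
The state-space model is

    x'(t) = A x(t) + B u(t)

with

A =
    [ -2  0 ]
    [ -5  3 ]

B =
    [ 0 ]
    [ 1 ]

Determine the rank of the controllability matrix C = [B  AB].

1

AB = [[0], [3]]
Controllability matrix C = [B  AB] = [[0, 0], [1, 3]]
Every column of C is a scalar multiple of column 1 = [0, 1] (multipliers 1, 3), so the columns span a one-dimensional space.
C ≠ 0, hence rank(C) = 1.
rank(C) = 1 < n = 2, so the pair (A, B) is not completely controllable.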